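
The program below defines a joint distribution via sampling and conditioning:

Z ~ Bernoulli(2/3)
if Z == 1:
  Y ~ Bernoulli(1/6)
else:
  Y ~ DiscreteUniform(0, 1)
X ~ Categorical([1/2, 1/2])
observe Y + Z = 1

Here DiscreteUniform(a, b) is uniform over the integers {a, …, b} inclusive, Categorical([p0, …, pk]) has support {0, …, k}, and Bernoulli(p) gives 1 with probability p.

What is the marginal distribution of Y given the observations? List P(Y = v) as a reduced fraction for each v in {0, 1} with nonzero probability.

P(Y=0) = 10/13, P(Y=1) = 3/13

Enumerate traces; 4 have nonzero weight after conditioning:
  (Z=0, Y=1, X=0) weight 1/12
  (Z=0, Y=1, X=1) weight 1/12
  (Z=1, Y=0, X=0) weight 5/18
  (Z=1, Y=0, X=1) weight 5/18
Group by Y:
  weight(Y=0) = 5/9
  weight(Y=1) = 1/6
Total weight = 5/9 + 1/6 = 13/18
P(Y=0 | obs) = 5/9 / 13/18 = 10/13
P(Y=1 | obs) = 1/6 / 13/18 = 3/13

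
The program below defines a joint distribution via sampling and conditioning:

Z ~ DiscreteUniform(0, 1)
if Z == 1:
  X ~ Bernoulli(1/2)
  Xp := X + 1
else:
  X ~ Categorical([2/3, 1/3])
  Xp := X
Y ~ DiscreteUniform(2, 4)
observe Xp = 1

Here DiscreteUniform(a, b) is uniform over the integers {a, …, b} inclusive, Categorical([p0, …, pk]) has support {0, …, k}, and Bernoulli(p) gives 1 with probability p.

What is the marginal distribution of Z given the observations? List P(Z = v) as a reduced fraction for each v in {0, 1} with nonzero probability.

P(Z=0) = 2/5, P(Z=1) = 3/5

Enumerate traces; 6 have nonzero weight after conditioning:
  (Z=0, X=1, Y=2) weight 1/18
  (Z=0, X=1, Y=3) weight 1/18
  (Z=0, X=1, Y=4) weight 1/18
  (Z=1, X=0, Y=2) weight 1/12
  (Z=1, X=0, Y=3) weight 1/12
  (Z=1, X=0, Y=4) weight 1/12
Group by Z:
  weight(Z=0) = 1/6
  weight(Z=1) = 1/4
Total weight = 1/6 + 1/4 = 5/12
P(Z=0 | obs) = 1/6 / 5/12 = 2/5
P(Z=1 | obs) = 1/4 / 5/12 = 3/5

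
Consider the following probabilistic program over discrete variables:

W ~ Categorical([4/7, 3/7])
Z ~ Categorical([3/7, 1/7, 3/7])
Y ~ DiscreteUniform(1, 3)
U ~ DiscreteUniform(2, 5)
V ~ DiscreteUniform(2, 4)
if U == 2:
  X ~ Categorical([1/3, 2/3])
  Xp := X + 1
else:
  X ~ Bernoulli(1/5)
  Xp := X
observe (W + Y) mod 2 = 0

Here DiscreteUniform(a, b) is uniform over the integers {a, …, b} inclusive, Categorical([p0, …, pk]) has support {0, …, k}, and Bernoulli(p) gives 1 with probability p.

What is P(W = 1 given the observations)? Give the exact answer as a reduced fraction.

Enumerate traces; 216 have nonzero weight after conditioning:
  (W=0, Z=0, Y=2, U=2, V=2, X=0) weight 1/441
  (W=0, Z=0, Y=2, U=2, V=2, X=1) weight 2/441
  (W=0, Z=0, Y=2, U=2, V=3, X=0) weight 1/441
  (W=0, Z=0, Y=2, U=2, V=3, X=1) weight 2/441
  (W=0, Z=0, Y=2, U=2, V=4, X=0) weight 1/441
  (W=0, Z=0, Y=2, U=2, V=4, X=1) weight 2/441
  (W=0, Z=0, Y=2, U=3, V=2, X=0) weight 4/735
  (W=0, Z=0, Y=2, U=3, V=2, X=1) weight 1/735
  (W=1, Z=0, Y=1, U=2, V=2, X=0) weight 1/588
  … 207 more
Group by W:
  weight(W=0) = 4/21
  weight(W=1) = 2/7
Total weight = 4/21 + 2/7 = 10/21
P(W=0 | obs) = 4/21 / 10/21 = 2/5
P(W=1 | obs) = 2/7 / 10/21 = 3/5

P(W = 1 | obs) = 3/5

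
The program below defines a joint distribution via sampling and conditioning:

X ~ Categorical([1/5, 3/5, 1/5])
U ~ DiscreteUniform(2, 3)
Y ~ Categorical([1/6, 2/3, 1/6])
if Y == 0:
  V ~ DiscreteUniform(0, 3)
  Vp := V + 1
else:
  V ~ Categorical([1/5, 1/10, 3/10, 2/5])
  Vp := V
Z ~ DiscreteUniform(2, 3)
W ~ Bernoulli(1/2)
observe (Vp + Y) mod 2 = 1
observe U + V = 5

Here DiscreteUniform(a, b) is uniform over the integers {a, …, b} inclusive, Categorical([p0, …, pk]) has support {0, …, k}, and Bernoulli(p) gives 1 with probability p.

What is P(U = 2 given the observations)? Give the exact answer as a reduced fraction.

Enumerate traces; 36 have nonzero weight after conditioning:
  (X=0, U=2, Y=2, V=3, Z=2, W=0) weight 1/600
  (X=0, U=2, Y=2, V=3, Z=2, W=1) weight 1/600
  (X=0, U=2, Y=2, V=3, Z=3, W=0) weight 1/600
  (X=0, U=2, Y=2, V=3, Z=3, W=1) weight 1/600
  (X=0, U=3, Y=0, V=2, Z=2, W=0) weight 1/960
  (X=0, U=3, Y=0, V=2, Z=2, W=1) weight 1/960
  (X=0, U=3, Y=0, V=2, Z=3, W=0) weight 1/960
  (X=0, U=3, Y=0, V=2, Z=3, W=1) weight 1/960
  … 28 more
Group by U:
  weight(U=2) = 1/30
  weight(U=3) = 29/240
Total weight = 1/30 + 29/240 = 37/240
P(U=2 | obs) = 1/30 / 37/240 = 8/37
P(U=3 | obs) = 29/240 / 37/240 = 29/37

P(U = 2 | obs) = 8/37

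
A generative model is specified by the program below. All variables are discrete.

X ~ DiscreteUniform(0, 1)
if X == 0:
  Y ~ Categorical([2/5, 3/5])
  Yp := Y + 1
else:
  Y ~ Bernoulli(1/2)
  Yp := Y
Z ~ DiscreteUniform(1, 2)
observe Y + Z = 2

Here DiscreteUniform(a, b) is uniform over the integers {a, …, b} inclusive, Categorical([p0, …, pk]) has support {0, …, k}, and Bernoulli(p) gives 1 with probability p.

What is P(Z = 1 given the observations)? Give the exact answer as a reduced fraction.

P(Z = 1 | obs) = 11/20

Enumerate traces; 4 have nonzero weight after conditioning:
  (X=0, Y=0, Z=2) weight 1/10
  (X=0, Y=1, Z=1) weight 3/20
  (X=1, Y=0, Z=2) weight 1/8
  (X=1, Y=1, Z=1) weight 1/8
Group by Z:
  weight(Z=1) = 11/40
  weight(Z=2) = 9/40
Total weight = 11/40 + 9/40 = 1/2
P(Z=1 | obs) = 11/40 / 1/2 = 11/20
P(Z=2 | obs) = 9/40 / 1/2 = 9/20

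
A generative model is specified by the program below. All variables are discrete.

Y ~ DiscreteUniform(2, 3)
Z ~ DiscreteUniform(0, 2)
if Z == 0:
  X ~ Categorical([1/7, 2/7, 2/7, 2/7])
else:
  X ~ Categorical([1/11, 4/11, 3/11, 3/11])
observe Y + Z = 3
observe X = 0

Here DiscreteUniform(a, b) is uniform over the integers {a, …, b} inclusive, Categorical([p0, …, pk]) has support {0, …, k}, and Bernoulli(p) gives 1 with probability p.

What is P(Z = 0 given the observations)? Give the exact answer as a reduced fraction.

P(Z = 0 | obs) = 11/18

Enumerate traces; 2 have nonzero weight after conditioning:
  (Y=2, Z=1, X=0) weight 1/66
  (Y=3, Z=0, X=0) weight 1/42
Group by Z:
  weight(Z=0) = 1/42
  weight(Z=1) = 1/66
Total weight = 1/42 + 1/66 = 3/77
P(Z=0 | obs) = 1/42 / 3/77 = 11/18
P(Z=1 | obs) = 1/66 / 3/77 = 7/18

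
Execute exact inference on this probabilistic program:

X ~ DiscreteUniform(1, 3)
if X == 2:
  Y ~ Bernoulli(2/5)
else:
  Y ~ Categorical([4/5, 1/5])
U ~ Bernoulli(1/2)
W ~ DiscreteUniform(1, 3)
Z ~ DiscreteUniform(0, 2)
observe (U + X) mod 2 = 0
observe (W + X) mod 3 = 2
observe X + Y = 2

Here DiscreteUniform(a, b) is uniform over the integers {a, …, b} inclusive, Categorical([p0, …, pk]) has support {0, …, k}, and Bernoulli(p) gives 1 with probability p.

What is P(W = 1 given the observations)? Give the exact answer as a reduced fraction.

P(W = 1 | obs) = 1/4

Enumerate traces; 6 have nonzero weight after conditioning:
  (X=1, Y=1, U=1, W=1, Z=0) weight 1/270
  (X=1, Y=1, U=1, W=1, Z=1) weight 1/270
  (X=1, Y=1, U=1, W=1, Z=2) weight 1/270
  (X=2, Y=0, U=0, W=3, Z=0) weight 1/90
  (X=2, Y=0, U=0, W=3, Z=1) weight 1/90
  (X=2, Y=0, U=0, W=3, Z=2) weight 1/90
Group by W:
  weight(W=1) = 1/90
  weight(W=3) = 1/30
Total weight = 1/90 + 1/30 = 2/45
P(W=1 | obs) = 1/90 / 2/45 = 1/4
P(W=3 | obs) = 1/30 / 2/45 = 3/4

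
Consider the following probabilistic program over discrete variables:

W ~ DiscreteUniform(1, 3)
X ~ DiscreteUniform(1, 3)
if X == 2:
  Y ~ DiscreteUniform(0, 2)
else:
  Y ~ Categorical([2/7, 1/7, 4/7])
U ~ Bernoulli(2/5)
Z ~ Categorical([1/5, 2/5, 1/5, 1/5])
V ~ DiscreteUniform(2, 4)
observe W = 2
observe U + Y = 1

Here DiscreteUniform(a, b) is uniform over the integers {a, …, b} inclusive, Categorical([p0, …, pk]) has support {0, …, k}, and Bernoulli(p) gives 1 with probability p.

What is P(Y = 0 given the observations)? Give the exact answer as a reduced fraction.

P(Y = 0 | obs) = 38/77

Enumerate traces; 72 have nonzero weight after conditioning:
  (W=2, X=1, Y=0, U=1, Z=0, V=2) weight 4/4725
  (W=2, X=1, Y=0, U=1, Z=0, V=3) weight 4/4725
  (W=2, X=1, Y=0, U=1, Z=0, V=4) weight 4/4725
  (W=2, X=1, Y=0, U=1, Z=1, V=2) weight 8/4725
  (W=2, X=1, Y=0, U=1, Z=1, V=3) weight 8/4725
  (W=2, X=1, Y=0, U=1, Z=1, V=4) weight 8/4725
  (W=2, X=1, Y=0, U=1, Z=2, V=2) weight 4/4725
  (W=2, X=1, Y=0, U=1, Z=2, V=3) weight 4/4725
  (W=2, X=1, Y=1, U=0, Z=0, V=2) weight 1/1575
  … 63 more
Group by Y:
  weight(Y=0) = 38/945
  weight(Y=1) = 13/315
Total weight = 38/945 + 13/315 = 11/135
P(Y=0 | obs) = 38/945 / 11/135 = 38/77
P(Y=1 | obs) = 13/315 / 11/135 = 39/77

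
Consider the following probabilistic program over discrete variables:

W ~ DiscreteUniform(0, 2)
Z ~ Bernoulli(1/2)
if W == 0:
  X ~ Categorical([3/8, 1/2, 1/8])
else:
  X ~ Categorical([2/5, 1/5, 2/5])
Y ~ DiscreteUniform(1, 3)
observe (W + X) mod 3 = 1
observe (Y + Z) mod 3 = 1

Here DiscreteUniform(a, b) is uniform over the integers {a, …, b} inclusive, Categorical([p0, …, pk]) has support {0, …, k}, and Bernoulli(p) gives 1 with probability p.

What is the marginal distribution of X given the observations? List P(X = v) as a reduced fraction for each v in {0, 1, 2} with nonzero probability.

P(X=0) = 4/13, P(X=1) = 5/13, P(X=2) = 4/13

Enumerate traces; 6 have nonzero weight after conditioning:
  (W=0, Z=0, X=1, Y=1) weight 1/36
  (W=0, Z=1, X=1, Y=3) weight 1/36
  (W=1, Z=0, X=0, Y=1) weight 1/45
  (W=1, Z=1, X=0, Y=3) weight 1/45
  (W=2, Z=0, X=2, Y=1) weight 1/45
  (W=2, Z=1, X=2, Y=3) weight 1/45
Group by X:
  weight(X=0) = 2/45
  weight(X=1) = 1/18
  weight(X=2) = 2/45
Total weight = 2/45 + 1/18 + 2/45 = 13/90
P(X=0 | obs) = 2/45 / 13/90 = 4/13
P(X=1 | obs) = 1/18 / 13/90 = 5/13
P(X=2 | obs) = 2/45 / 13/90 = 4/13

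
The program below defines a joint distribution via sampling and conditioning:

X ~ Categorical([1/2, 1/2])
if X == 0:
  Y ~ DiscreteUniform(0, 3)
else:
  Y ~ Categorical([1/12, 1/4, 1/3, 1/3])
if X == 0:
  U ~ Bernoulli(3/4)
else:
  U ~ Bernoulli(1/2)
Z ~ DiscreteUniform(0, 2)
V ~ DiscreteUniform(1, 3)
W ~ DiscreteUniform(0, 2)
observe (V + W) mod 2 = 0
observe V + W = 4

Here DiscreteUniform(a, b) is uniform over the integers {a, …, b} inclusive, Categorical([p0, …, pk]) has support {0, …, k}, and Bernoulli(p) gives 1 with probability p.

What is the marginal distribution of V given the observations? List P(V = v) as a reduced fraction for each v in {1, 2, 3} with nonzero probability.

P(V=2) = 1/2, P(V=3) = 1/2

Enumerate traces; 96 have nonzero weight after conditioning:
  (X=0, Y=0, U=0, Z=0, V=2, W=2) weight 1/864
  (X=0, Y=0, U=0, Z=0, V=3, W=1) weight 1/864
  (X=0, Y=0, U=0, Z=1, V=2, W=2) weight 1/864
  (X=0, Y=0, U=0, Z=1, V=3, W=1) weight 1/864
  (X=0, Y=0, U=0, Z=2, V=2, W=2) weight 1/864
  (X=0, Y=0, U=0, Z=2, V=3, W=1) weight 1/864
  (X=0, Y=0, U=1, Z=0, V=2, W=2) weight 1/288
  (X=0, Y=0, U=1, Z=0, V=3, W=1) weight 1/288
  … 88 more
Group by V:
  weight(V=2) = 1/9
  weight(V=3) = 1/9
Total weight = 1/9 + 1/9 = 2/9
P(V=2 | obs) = 1/9 / 2/9 = 1/2
P(V=3 | obs) = 1/9 / 2/9 = 1/2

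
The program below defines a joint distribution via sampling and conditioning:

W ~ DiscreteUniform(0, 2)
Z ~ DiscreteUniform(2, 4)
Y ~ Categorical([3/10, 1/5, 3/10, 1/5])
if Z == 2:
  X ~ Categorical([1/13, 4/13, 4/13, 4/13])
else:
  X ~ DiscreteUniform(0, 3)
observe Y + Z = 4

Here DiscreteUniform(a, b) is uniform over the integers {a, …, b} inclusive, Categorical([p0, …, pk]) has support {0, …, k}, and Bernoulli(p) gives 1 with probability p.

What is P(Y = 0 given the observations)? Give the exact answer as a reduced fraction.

P(Y = 0 | obs) = 3/8

Enumerate traces; 36 have nonzero weight after conditioning:
  (W=0, Z=2, Y=2, X=0) weight 1/390
  (W=0, Z=2, Y=2, X=1) weight 2/195
  (W=0, Z=2, Y=2, X=2) weight 2/195
  (W=0, Z=2, Y=2, X=3) weight 2/195
  (W=0, Z=3, Y=1, X=0) weight 1/180
  (W=0, Z=3, Y=1, X=1) weight 1/180
  (W=0, Z=3, Y=1, X=2) weight 1/180
  (W=0, Z=3, Y=1, X=3) weight 1/180
  (W=0, Z=4, Y=0, X=0) weight 1/120
  … 27 more
Group by Y:
  weight(Y=0) = 1/10
  weight(Y=1) = 1/15
  weight(Y=2) = 1/10
Total weight = 1/10 + 1/15 + 1/10 = 4/15
P(Y=0 | obs) = 1/10 / 4/15 = 3/8
P(Y=1 | obs) = 1/15 / 4/15 = 1/4
P(Y=2 | obs) = 1/10 / 4/15 = 3/8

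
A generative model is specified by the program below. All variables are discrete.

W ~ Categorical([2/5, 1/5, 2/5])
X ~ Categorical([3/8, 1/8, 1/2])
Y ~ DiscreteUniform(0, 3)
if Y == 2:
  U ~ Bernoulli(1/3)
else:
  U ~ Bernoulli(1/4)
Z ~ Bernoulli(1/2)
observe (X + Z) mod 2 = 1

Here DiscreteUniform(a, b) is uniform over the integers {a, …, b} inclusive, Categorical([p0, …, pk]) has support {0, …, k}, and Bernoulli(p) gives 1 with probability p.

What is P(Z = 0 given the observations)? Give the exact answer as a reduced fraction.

P(Z = 0 | obs) = 1/8

Enumerate traces; 72 have nonzero weight after conditioning:
  (W=0, X=0, Y=0, U=0, Z=1) weight 9/640
  (W=0, X=0, Y=0, U=1, Z=1) weight 3/640
  (W=0, X=0, Y=1, U=0, Z=1) weight 9/640
  (W=0, X=0, Y=1, U=1, Z=1) weight 3/640
  (W=0, X=0, Y=2, U=0, Z=1) weight 1/80
  (W=0, X=0, Y=2, U=1, Z=1) weight 1/160
  (W=0, X=0, Y=3, U=0, Z=1) weight 9/640
  (W=0, X=0, Y=3, U=1, Z=1) weight 3/640
  (W=0, X=1, Y=0, U=0, Z=0) weight 3/640
  … 63 more
Group by Z:
  weight(Z=0) = 1/16
  weight(Z=1) = 7/16
Total weight = 1/16 + 7/16 = 1/2
P(Z=0 | obs) = 1/16 / 1/2 = 1/8
P(Z=1 | obs) = 7/16 / 1/2 = 7/8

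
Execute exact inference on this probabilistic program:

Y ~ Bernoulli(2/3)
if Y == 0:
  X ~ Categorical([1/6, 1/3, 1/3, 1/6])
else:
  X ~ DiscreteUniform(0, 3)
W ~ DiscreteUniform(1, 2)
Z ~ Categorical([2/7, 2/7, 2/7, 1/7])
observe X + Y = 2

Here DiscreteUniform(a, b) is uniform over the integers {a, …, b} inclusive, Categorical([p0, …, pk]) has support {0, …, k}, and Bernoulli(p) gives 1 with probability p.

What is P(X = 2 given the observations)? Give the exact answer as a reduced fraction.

P(X = 2 | obs) = 2/5

Enumerate traces; 16 have nonzero weight after conditioning:
  (Y=0, X=2, W=1, Z=0) weight 1/63
  (Y=0, X=2, W=1, Z=1) weight 1/63
  (Y=0, X=2, W=1, Z=2) weight 1/63
  (Y=0, X=2, W=1, Z=3) weight 1/126
  (Y=0, X=2, W=2, Z=0) weight 1/63
  (Y=0, X=2, W=2, Z=1) weight 1/63
  (Y=0, X=2, W=2, Z=2) weight 1/63
  (Y=0, X=2, W=2, Z=3) weight 1/126
  (Y=1, X=1, W=1, Z=0) weight 1/42
  … 7 more
Group by X:
  weight(X=1) = 1/6
  weight(X=2) = 1/9
Total weight = 1/6 + 1/9 = 5/18
P(X=1 | obs) = 1/6 / 5/18 = 3/5
P(X=2 | obs) = 1/9 / 5/18 = 2/5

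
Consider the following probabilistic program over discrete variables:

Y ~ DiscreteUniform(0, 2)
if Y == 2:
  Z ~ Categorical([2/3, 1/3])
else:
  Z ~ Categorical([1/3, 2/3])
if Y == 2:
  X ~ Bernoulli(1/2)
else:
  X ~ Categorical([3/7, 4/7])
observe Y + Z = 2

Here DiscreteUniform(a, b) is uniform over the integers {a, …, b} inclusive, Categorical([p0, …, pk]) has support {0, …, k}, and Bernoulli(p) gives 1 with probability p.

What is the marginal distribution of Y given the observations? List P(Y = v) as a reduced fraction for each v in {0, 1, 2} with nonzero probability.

Enumerate traces; 4 have nonzero weight after conditioning:
  (Y=1, Z=1, X=0) weight 2/21
  (Y=1, Z=1, X=1) weight 8/63
  (Y=2, Z=0, X=0) weight 1/9
  (Y=2, Z=0, X=1) weight 1/9
Group by Y:
  weight(Y=1) = 2/9
  weight(Y=2) = 2/9
Total weight = 2/9 + 2/9 = 4/9
P(Y=1 | obs) = 2/9 / 4/9 = 1/2
P(Y=2 | obs) = 2/9 / 4/9 = 1/2

P(Y=1) = 1/2, P(Y=2) = 1/2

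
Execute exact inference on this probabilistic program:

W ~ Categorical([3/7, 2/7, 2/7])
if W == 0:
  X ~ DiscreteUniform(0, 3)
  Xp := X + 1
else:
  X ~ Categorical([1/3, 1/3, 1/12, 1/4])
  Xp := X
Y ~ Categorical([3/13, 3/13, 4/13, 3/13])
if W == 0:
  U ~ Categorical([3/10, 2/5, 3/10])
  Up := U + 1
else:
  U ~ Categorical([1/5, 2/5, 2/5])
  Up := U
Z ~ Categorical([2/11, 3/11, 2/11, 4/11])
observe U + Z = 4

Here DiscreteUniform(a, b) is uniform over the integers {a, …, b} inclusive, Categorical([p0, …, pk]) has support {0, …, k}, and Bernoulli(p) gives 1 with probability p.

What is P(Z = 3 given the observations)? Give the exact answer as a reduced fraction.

Enumerate traces; 96 have nonzero weight after conditioning:
  (W=0, X=0, Y=0, U=1, Z=3) weight 18/5005
  (W=0, X=0, Y=0, U=2, Z=2) weight 27/20020
  (W=0, X=0, Y=1, U=1, Z=3) weight 18/5005
  (W=0, X=0, Y=1, U=2, Z=2) weight 27/20020
  (W=0, X=0, Y=2, U=1, Z=3) weight 24/5005
  (W=0, X=0, Y=2, U=2, Z=2) weight 9/5005
  (W=0, X=0, Y=3, U=1, Z=3) weight 18/5005
  (W=0, X=0, Y=3, U=2, Z=2) weight 27/20020
  … 88 more
Group by Z:
  weight(Z=2) = 5/77
  weight(Z=3) = 8/55
Total weight = 5/77 + 8/55 = 81/385
P(Z=2 | obs) = 5/77 / 81/385 = 25/81
P(Z=3 | obs) = 8/55 / 81/385 = 56/81

P(Z = 3 | obs) = 56/81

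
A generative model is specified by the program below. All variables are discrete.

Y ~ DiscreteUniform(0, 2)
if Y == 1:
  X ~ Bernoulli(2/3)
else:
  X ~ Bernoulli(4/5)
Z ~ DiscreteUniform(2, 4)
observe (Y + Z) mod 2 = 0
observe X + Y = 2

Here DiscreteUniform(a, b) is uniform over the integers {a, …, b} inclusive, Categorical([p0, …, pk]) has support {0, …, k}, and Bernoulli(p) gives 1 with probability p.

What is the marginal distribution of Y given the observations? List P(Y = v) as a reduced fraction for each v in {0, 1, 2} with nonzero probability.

P(Y=1) = 5/8, P(Y=2) = 3/8

Enumerate traces; 3 have nonzero weight after conditioning:
  (Y=1, X=1, Z=3) weight 2/27
  (Y=2, X=0, Z=2) weight 1/45
  (Y=2, X=0, Z=4) weight 1/45
Group by Y:
  weight(Y=1) = 2/27
  weight(Y=2) = 2/45
Total weight = 2/27 + 2/45 = 16/135
P(Y=1 | obs) = 2/27 / 16/135 = 5/8
P(Y=2 | obs) = 2/45 / 16/135 = 3/8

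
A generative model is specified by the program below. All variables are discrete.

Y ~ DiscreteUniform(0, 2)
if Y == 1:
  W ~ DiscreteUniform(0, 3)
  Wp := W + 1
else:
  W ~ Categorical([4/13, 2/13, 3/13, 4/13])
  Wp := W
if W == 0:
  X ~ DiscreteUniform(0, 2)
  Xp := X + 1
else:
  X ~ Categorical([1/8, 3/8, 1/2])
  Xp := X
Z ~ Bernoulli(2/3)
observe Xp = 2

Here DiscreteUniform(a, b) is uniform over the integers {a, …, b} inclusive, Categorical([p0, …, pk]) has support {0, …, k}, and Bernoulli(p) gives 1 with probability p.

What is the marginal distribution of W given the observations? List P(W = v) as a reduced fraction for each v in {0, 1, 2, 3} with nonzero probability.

Enumerate traces; 24 have nonzero weight after conditioning:
  (Y=0, W=0, X=1, Z=0) weight 4/351
  (Y=0, W=0, X=1, Z=1) weight 8/351
  (Y=0, W=1, X=2, Z=0) weight 1/117
  (Y=0, W=1, X=2, Z=1) weight 2/117
  (Y=0, W=2, X=2, Z=0) weight 1/78
  (Y=0, W=2, X=2, Z=1) weight 1/39
  (Y=0, W=3, X=2, Z=0) weight 2/117
  (Y=0, W=3, X=2, Z=1) weight 4/117
  … 16 more
Group by W:
  weight(W=0) = 5/52
  weight(W=1) = 29/312
  weight(W=2) = 37/312
  weight(W=3) = 15/104
Total weight = 5/52 + 29/312 + 37/312 + 15/104 = 47/104
P(W=0 | obs) = 5/52 / 47/104 = 10/47
P(W=1 | obs) = 29/312 / 47/104 = 29/141
P(W=2 | obs) = 37/312 / 47/104 = 37/141
P(W=3 | obs) = 15/104 / 47/104 = 15/47

P(W=0) = 10/47, P(W=1) = 29/141, P(W=2) = 37/141, P(W=3) = 15/47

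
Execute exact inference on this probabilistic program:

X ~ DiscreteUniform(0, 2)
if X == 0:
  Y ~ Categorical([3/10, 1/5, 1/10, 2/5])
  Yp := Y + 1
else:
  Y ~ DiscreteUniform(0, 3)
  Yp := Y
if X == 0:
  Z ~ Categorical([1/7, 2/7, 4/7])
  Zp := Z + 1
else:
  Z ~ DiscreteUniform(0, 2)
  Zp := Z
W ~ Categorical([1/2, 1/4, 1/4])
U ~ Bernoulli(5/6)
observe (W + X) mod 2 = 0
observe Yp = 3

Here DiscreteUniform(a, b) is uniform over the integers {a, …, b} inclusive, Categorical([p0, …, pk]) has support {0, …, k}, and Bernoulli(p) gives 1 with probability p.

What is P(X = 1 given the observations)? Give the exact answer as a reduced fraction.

P(X = 1 | obs) = 5/26

Enumerate traces; 30 have nonzero weight after conditioning:
  (X=0, Y=2, Z=0, W=0, U=0) weight 1/2520
  (X=0, Y=2, Z=0, W=0, U=1) weight 1/504
  (X=0, Y=2, Z=0, W=2, U=0) weight 1/5040
  (X=0, Y=2, Z=0, W=2, U=1) weight 1/1008
  (X=0, Y=2, Z=1, W=0, U=0) weight 1/1260
  (X=0, Y=2, Z=1, W=0, U=1) weight 1/252
  (X=0, Y=2, Z=1, W=2, U=0) weight 1/2520
  (X=0, Y=2, Z=1, W=2, U=1) weight 1/504
  (X=1, Y=3, Z=0, W=1, U=0) weight 1/864
  (X=2, Y=3, Z=0, W=0, U=0) weight 1/432
  … 20 more
Group by X:
  weight(X=0) = 1/40
  weight(X=1) = 1/48
  weight(X=2) = 1/16
Total weight = 1/40 + 1/48 + 1/16 = 13/120
P(X=0 | obs) = 1/40 / 13/120 = 3/13
P(X=1 | obs) = 1/48 / 13/120 = 5/26
P(X=2 | obs) = 1/16 / 13/120 = 15/26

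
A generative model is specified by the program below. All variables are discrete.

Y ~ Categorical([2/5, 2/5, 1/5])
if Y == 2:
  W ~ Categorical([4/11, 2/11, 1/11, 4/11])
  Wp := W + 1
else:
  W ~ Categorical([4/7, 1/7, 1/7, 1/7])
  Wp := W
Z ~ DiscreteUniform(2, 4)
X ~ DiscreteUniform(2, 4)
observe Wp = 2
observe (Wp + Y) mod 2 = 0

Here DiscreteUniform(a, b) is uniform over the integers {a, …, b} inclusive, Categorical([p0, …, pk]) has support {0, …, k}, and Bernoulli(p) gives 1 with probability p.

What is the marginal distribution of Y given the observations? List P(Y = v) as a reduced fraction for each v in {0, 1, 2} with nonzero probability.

P(Y=0) = 11/18, P(Y=2) = 7/18

Enumerate traces; 18 have nonzero weight after conditioning:
  (Y=0, W=2, Z=2, X=2) weight 2/315
  (Y=0, W=2, Z=2, X=3) weight 2/315
  (Y=0, W=2, Z=2, X=4) weight 2/315
  (Y=0, W=2, Z=3, X=2) weight 2/315
  (Y=0, W=2, Z=3, X=3) weight 2/315
  (Y=0, W=2, Z=3, X=4) weight 2/315
  (Y=0, W=2, Z=4, X=2) weight 2/315
  (Y=0, W=2, Z=4, X=3) weight 2/315
  (Y=2, W=1, Z=2, X=2) weight 2/495
  … 9 more
Group by Y:
  weight(Y=0) = 2/35
  weight(Y=2) = 2/55
Total weight = 2/35 + 2/55 = 36/385
P(Y=0 | obs) = 2/35 / 36/385 = 11/18
P(Y=2 | obs) = 2/55 / 36/385 = 7/18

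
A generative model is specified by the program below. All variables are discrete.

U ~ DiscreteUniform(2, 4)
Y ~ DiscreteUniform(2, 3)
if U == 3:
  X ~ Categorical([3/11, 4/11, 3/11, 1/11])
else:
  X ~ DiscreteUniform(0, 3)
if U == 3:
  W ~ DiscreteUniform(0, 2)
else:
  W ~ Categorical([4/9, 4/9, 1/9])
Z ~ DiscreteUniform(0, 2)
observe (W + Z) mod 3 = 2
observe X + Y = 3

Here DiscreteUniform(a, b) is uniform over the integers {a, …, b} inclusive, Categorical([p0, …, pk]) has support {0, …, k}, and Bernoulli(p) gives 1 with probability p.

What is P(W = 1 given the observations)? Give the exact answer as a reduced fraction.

Enumerate traces; 18 have nonzero weight after conditioning:
  (U=2, Y=2, X=1, W=0, Z=2) weight 1/162
  (U=2, Y=2, X=1, W=1, Z=1) weight 1/162
  (U=2, Y=2, X=1, W=2, Z=0) weight 1/648
  (U=2, Y=3, X=0, W=0, Z=2) weight 1/162
  (U=2, Y=3, X=0, W=1, Z=1) weight 1/162
  (U=2, Y=3, X=0, W=2, Z=0) weight 1/648
  (U=3, Y=2, X=1, W=0, Z=2) weight 2/297
  (U=3, Y=2, X=1, W=1, Z=1) weight 2/297
  … 10 more
Group by W:
  weight(W=0) = 65/1782
  weight(W=1) = 65/1782
  weight(W=2) = 16/891
Total weight = 65/1782 + 65/1782 + 16/891 = 1/11
P(W=0 | obs) = 65/1782 / 1/11 = 65/162
P(W=1 | obs) = 65/1782 / 1/11 = 65/162
P(W=2 | obs) = 16/891 / 1/11 = 16/81

P(W = 1 | obs) = 65/162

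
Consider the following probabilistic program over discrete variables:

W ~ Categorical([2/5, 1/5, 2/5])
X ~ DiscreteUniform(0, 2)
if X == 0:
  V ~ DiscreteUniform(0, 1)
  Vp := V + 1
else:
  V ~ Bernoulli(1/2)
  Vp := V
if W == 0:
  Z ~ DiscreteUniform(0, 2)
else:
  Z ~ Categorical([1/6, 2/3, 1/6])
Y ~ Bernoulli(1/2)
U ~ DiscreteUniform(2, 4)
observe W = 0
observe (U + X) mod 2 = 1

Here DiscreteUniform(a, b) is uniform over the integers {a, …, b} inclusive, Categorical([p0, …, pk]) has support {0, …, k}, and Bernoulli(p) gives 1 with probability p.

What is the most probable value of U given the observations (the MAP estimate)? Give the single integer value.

Enumerate traces; 48 have nonzero weight after conditioning:
  (W=0, X=0, V=0, Z=0, Y=0, U=3) weight 1/270
  (W=0, X=0, V=0, Z=0, Y=1, U=3) weight 1/270
  (W=0, X=0, V=0, Z=1, Y=0, U=3) weight 1/270
  (W=0, X=0, V=0, Z=1, Y=1, U=3) weight 1/270
  (W=0, X=0, V=0, Z=2, Y=0, U=3) weight 1/270
  (W=0, X=0, V=0, Z=2, Y=1, U=3) weight 1/270
  (W=0, X=0, V=1, Z=0, Y=0, U=3) weight 1/270
  (W=0, X=0, V=1, Z=0, Y=1, U=3) weight 1/270
  (W=0, X=1, V=0, Z=0, Y=0, U=2) weight 1/270
  (W=0, X=1, V=0, Z=0, Y=0, U=4) weight 1/270
  … 38 more
Group by U:
  weight(U=2) = 2/45
  weight(U=3) = 4/45
  weight(U=4) = 2/45
Total weight = 2/45 + 4/45 + 2/45 = 8/45
P(U=2 | obs) = 2/45 / 8/45 = 1/4
P(U=3 | obs) = 4/45 / 8/45 = 1/2
P(U=4 | obs) = 2/45 / 8/45 = 1/4
argmax = 3

argmax_v P(U = v | obs) = 3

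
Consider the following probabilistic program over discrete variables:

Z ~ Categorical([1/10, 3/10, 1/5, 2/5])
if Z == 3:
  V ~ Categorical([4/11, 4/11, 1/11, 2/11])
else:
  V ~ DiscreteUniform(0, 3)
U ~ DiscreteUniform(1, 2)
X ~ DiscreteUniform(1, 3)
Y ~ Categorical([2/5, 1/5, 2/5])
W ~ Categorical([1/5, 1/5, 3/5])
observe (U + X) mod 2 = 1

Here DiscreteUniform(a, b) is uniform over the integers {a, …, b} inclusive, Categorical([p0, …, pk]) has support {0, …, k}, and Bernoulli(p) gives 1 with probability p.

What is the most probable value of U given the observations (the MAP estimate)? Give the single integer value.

argmax_v P(U = v | obs) = 2

Enumerate traces; 432 have nonzero weight after conditioning:
  (Z=0, V=0, U=1, X=2, Y=0, W=0) weight 1/3000
  (Z=0, V=0, U=1, X=2, Y=0, W=1) weight 1/3000
  (Z=0, V=0, U=1, X=2, Y=0, W=2) weight 1/1000
  (Z=0, V=0, U=1, X=2, Y=1, W=0) weight 1/6000
  (Z=0, V=0, U=1, X=2, Y=1, W=1) weight 1/6000
  (Z=0, V=0, U=1, X=2, Y=1, W=2) weight 1/2000
  (Z=0, V=0, U=1, X=2, Y=2, W=0) weight 1/3000
  (Z=0, V=0, U=1, X=2, Y=2, W=1) weight 1/3000
  (Z=0, V=0, U=2, X=1, Y=0, W=0) weight 1/3000
  … 423 more
Group by U:
  weight(U=1) = 1/6
  weight(U=2) = 1/3
Total weight = 1/6 + 1/3 = 1/2
P(U=1 | obs) = 1/6 / 1/2 = 1/3
P(U=2 | obs) = 1/3 / 1/2 = 2/3
argmax = 2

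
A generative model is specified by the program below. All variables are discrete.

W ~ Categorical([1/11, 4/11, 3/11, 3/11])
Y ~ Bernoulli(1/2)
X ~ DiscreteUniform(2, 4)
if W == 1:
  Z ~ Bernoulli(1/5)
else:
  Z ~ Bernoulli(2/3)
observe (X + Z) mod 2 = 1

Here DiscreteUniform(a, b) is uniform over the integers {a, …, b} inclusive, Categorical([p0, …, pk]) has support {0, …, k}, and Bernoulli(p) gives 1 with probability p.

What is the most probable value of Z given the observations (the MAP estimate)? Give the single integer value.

Enumerate traces; 24 have nonzero weight after conditioning:
  (W=0, Y=0, X=2, Z=1) weight 1/99
  (W=0, Y=0, X=3, Z=0) weight 1/198
  (W=0, Y=0, X=4, Z=1) weight 1/99
  (W=0, Y=1, X=2, Z=1) weight 1/99
  (W=0, Y=1, X=3, Z=0) weight 1/198
  (W=0, Y=1, X=4, Z=1) weight 1/99
  (W=1, Y=0, X=2, Z=1) weight 2/165
  (W=1, Y=0, X=3, Z=0) weight 8/165
  … 16 more
Group by Z:
  weight(Z=0) = 83/495
  weight(Z=1) = 164/495
Total weight = 83/495 + 164/495 = 247/495
P(Z=0 | obs) = 83/495 / 247/495 = 83/247
P(Z=1 | obs) = 164/495 / 247/495 = 164/247
argmax = 1

argmax_v P(Z = v | obs) = 1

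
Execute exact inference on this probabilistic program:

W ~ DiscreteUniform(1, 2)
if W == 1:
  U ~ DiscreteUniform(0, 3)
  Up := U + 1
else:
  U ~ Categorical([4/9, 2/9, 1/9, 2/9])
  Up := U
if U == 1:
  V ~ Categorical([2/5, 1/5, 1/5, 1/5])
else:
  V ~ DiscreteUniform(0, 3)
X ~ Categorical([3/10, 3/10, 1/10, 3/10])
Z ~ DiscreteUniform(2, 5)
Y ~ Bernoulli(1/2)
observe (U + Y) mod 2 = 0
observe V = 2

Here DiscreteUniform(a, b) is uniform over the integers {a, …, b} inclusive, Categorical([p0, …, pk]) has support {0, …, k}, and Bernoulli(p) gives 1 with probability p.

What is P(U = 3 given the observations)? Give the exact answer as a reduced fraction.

Enumerate traces; 128 have nonzero weight after conditioning:
  (W=1, U=0, V=2, X=0, Z=2, Y=0) weight 3/2560
  (W=1, U=0, V=2, X=0, Z=3, Y=0) weight 3/2560
  (W=1, U=0, V=2, X=0, Z=4, Y=0) weight 3/2560
  (W=1, U=0, V=2, X=0, Z=5, Y=0) weight 3/2560
  (W=1, U=0, V=2, X=1, Z=2, Y=0) weight 3/2560
  (W=1, U=0, V=2, X=1, Z=3, Y=0) weight 3/2560
  (W=1, U=0, V=2, X=1, Z=4, Y=0) weight 3/2560
  (W=1, U=0, V=2, X=1, Z=5, Y=0) weight 3/2560
  (W=1, U=1, V=2, X=0, Z=2, Y=1) weight 3/3200
  (W=1, U=2, V=2, X=0, Z=2, Y=0) weight 3/2560
  … 118 more
Group by U:
  weight(U=0) = 25/576
  weight(U=1) = 17/720
  weight(U=2) = 13/576
  weight(U=3) = 17/576
Total weight = 25/576 + 17/720 + 13/576 + 17/576 = 343/2880
P(U=0 | obs) = 25/576 / 343/2880 = 125/343
P(U=1 | obs) = 17/720 / 343/2880 = 68/343
P(U=2 | obs) = 13/576 / 343/2880 = 65/343
P(U=3 | obs) = 17/576 / 343/2880 = 85/343

P(U = 3 | obs) = 85/343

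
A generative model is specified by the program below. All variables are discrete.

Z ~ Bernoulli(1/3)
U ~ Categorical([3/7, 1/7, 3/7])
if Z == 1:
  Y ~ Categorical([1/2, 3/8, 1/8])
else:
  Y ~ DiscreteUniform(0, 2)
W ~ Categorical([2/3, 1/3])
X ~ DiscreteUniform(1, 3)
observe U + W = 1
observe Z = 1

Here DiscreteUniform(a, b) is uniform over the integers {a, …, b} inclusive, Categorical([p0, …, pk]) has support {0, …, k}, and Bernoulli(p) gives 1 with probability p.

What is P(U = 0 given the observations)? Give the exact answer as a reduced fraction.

P(U = 0 | obs) = 3/5

Enumerate traces; 18 have nonzero weight after conditioning:
  (Z=1, U=0, Y=0, W=1, X=1) weight 1/126
  (Z=1, U=0, Y=0, W=1, X=2) weight 1/126
  (Z=1, U=0, Y=0, W=1, X=3) weight 1/126
  (Z=1, U=0, Y=1, W=1, X=1) weight 1/168
  (Z=1, U=0, Y=1, W=1, X=2) weight 1/168
  (Z=1, U=0, Y=1, W=1, X=3) weight 1/168
  (Z=1, U=0, Y=2, W=1, X=1) weight 1/504
  (Z=1, U=0, Y=2, W=1, X=2) weight 1/504
  (Z=1, U=1, Y=0, W=0, X=1) weight 1/189
  … 9 more
Group by U:
  weight(U=0) = 1/21
  weight(U=1) = 2/63
Total weight = 1/21 + 2/63 = 5/63
P(U=0 | obs) = 1/21 / 5/63 = 3/5
P(U=1 | obs) = 2/63 / 5/63 = 2/5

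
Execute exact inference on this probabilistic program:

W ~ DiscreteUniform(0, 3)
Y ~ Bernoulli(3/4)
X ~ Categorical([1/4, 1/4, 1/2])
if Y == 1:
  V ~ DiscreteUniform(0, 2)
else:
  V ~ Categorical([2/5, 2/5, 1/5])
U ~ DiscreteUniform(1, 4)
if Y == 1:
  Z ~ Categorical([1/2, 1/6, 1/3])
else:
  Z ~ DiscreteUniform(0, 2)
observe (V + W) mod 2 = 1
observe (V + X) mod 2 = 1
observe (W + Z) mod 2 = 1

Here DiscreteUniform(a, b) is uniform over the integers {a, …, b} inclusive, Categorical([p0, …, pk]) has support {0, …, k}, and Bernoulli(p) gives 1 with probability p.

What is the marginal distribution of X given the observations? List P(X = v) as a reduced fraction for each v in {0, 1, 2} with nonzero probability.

P(X=0) = 9/89, P(X=1) = 62/89, P(X=2) = 18/89

Enumerate traces; 96 have nonzero weight after conditioning:
  (W=0, Y=0, X=0, V=1, U=1, Z=1) weight 1/1920
  (W=0, Y=0, X=0, V=1, U=2, Z=1) weight 1/1920
  (W=0, Y=0, X=0, V=1, U=3, Z=1) weight 1/1920
  (W=0, Y=0, X=0, V=1, U=4, Z=1) weight 1/1920
  (W=0, Y=0, X=2, V=1, U=1, Z=1) weight 1/960
  (W=0, Y=0, X=2, V=1, U=2, Z=1) weight 1/960
  (W=0, Y=0, X=2, V=1, U=3, Z=1) weight 1/960
  (W=0, Y=0, X=2, V=1, U=4, Z=1) weight 1/960
  (W=1, Y=0, X=1, V=0, U=1, Z=0) weight 1/1920
  … 87 more
Group by X:
  weight(X=0) = 3/320
  weight(X=1) = 31/480
  weight(X=2) = 3/160
Total weight = 3/320 + 31/480 + 3/160 = 89/960
P(X=0 | obs) = 3/320 / 89/960 = 9/89
P(X=1 | obs) = 31/480 / 89/960 = 62/89
P(X=2 | obs) = 3/160 / 89/960 = 18/89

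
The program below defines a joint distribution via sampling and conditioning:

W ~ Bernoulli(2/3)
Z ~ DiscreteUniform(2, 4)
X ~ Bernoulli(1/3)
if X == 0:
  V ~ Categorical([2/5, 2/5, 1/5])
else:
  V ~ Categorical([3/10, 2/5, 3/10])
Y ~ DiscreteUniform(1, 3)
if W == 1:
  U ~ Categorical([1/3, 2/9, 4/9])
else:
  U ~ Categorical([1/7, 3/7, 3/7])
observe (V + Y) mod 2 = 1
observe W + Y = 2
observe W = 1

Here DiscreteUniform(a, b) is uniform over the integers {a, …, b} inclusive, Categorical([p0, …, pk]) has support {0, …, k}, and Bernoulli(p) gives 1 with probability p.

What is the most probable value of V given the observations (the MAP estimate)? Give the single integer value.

Enumerate traces; 36 have nonzero weight after conditioning:
  (W=1, Z=2, X=0, V=0, Y=1, U=0) weight 8/1215
  (W=1, Z=2, X=0, V=0, Y=1, U=1) weight 16/3645
  (W=1, Z=2, X=0, V=0, Y=1, U=2) weight 32/3645
  (W=1, Z=2, X=0, V=2, Y=1, U=0) weight 4/1215
  (W=1, Z=2, X=0, V=2, Y=1, U=1) weight 8/3645
  (W=1, Z=2, X=0, V=2, Y=1, U=2) weight 16/3645
  (W=1, Z=2, X=1, V=0, Y=1, U=0) weight 1/405
  (W=1, Z=2, X=1, V=0, Y=1, U=1) weight 2/1215
  … 28 more
Group by V:
  weight(V=0) = 11/135
  weight(V=2) = 7/135
Total weight = 11/135 + 7/135 = 2/15
P(V=0 | obs) = 11/135 / 2/15 = 11/18
P(V=2 | obs) = 7/135 / 2/15 = 7/18
argmax = 0

argmax_v P(V = v | obs) = 0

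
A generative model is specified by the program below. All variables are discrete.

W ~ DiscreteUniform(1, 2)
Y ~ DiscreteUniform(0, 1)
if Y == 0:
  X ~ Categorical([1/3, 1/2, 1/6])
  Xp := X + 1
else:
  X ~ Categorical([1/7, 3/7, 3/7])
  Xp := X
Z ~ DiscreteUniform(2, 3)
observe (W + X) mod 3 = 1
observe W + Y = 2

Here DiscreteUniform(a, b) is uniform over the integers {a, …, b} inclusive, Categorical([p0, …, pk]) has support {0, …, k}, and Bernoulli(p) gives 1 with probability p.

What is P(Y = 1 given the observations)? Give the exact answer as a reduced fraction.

P(Y = 1 | obs) = 6/13

Enumerate traces; 4 have nonzero weight after conditioning:
  (W=1, Y=1, X=0, Z=2) weight 1/56
  (W=1, Y=1, X=0, Z=3) weight 1/56
  (W=2, Y=0, X=2, Z=2) weight 1/48
  (W=2, Y=0, X=2, Z=3) weight 1/48
Group by Y:
  weight(Y=0) = 1/24
  weight(Y=1) = 1/28
Total weight = 1/24 + 1/28 = 13/168
P(Y=0 | obs) = 1/24 / 13/168 = 7/13
P(Y=1 | obs) = 1/28 / 13/168 = 6/13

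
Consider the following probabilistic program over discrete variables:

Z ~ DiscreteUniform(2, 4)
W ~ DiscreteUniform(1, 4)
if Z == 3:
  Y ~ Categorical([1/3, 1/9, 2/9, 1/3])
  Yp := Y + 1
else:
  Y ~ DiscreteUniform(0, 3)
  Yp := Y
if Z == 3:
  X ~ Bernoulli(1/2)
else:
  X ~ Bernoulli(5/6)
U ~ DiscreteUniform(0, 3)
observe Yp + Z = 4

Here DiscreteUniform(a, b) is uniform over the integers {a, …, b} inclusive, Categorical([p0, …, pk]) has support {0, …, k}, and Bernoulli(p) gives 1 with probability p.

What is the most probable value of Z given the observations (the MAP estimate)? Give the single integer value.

Enumerate traces; 96 have nonzero weight after conditioning:
  (Z=2, W=1, Y=2, X=0, U=0) weight 1/1152
  (Z=2, W=1, Y=2, X=0, U=1) weight 1/1152
  (Z=2, W=1, Y=2, X=0, U=2) weight 1/1152
  (Z=2, W=1, Y=2, X=0, U=3) weight 1/1152
  (Z=2, W=1, Y=2, X=1, U=0) weight 5/1152
  (Z=2, W=1, Y=2, X=1, U=1) weight 5/1152
  (Z=2, W=1, Y=2, X=1, U=2) weight 5/1152
  (Z=2, W=1, Y=2, X=1, U=3) weight 5/1152
  (Z=3, W=1, Y=0, X=0, U=0) weight 1/288
  (Z=4, W=1, Y=0, X=0, U=0) weight 1/1152
  … 86 more
Group by Z:
  weight(Z=2) = 1/12
  weight(Z=3) = 1/9
  weight(Z=4) = 1/12
Total weight = 1/12 + 1/9 + 1/12 = 5/18
P(Z=2 | obs) = 1/12 / 5/18 = 3/10
P(Z=3 | obs) = 1/9 / 5/18 = 2/5
P(Z=4 | obs) = 1/12 / 5/18 = 3/10
argmax = 3

argmax_v P(Z = v | obs) = 3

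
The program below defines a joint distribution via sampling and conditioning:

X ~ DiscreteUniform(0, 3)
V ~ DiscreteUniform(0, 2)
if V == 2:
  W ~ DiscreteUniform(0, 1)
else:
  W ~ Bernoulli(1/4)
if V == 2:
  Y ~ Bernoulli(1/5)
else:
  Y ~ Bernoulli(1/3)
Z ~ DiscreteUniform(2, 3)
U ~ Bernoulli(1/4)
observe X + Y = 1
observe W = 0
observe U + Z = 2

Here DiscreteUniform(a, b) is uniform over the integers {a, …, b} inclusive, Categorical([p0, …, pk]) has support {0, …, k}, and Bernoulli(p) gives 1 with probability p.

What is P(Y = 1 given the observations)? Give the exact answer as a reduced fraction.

Enumerate traces; 6 have nonzero weight after conditioning:
  (X=0, V=0, W=0, Y=1, Z=2, U=0) weight 1/128
  (X=0, V=1, W=0, Y=1, Z=2, U=0) weight 1/128
  (X=0, V=2, W=0, Y=1, Z=2, U=0) weight 1/320
  (X=1, V=0, W=0, Y=0, Z=2, U=0) weight 1/64
  (X=1, V=1, W=0, Y=0, Z=2, U=0) weight 1/64
  (X=1, V=2, W=0, Y=0, Z=2, U=0) weight 1/80
Group by Y:
  weight(Y=0) = 7/160
  weight(Y=1) = 3/160
Total weight = 7/160 + 3/160 = 1/16
P(Y=0 | obs) = 7/160 / 1/16 = 7/10
P(Y=1 | obs) = 3/160 / 1/16 = 3/10

P(Y = 1 | obs) = 3/10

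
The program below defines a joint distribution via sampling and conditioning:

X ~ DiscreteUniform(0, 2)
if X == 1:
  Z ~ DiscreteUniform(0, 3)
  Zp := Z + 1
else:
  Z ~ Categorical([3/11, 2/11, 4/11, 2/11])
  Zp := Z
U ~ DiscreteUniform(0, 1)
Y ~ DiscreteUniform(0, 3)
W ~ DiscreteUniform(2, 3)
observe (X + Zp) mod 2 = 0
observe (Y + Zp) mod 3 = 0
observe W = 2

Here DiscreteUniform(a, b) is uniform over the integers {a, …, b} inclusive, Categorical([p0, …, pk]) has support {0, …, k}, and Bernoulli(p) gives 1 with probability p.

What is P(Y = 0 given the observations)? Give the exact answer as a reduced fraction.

Enumerate traces; 18 have nonzero weight after conditioning:
  (X=0, Z=0, U=0, Y=0, W=2) weight 1/176
  (X=0, Z=0, U=0, Y=3, W=2) weight 1/176
  (X=0, Z=0, U=1, Y=0, W=2) weight 1/176
  (X=0, Z=0, U=1, Y=3, W=2) weight 1/176
  (X=0, Z=2, U=0, Y=1, W=2) weight 1/132
  (X=0, Z=2, U=1, Y=1, W=2) weight 1/132
  (X=1, Z=0, U=0, Y=2, W=2) weight 1/192
  (X=1, Z=0, U=1, Y=2, W=2) weight 1/192
  … 10 more
Group by Y:
  weight(Y=0) = 35/1056
  weight(Y=1) = 1/33
  weight(Y=2) = 1/96
  weight(Y=3) = 35/1056
Total weight = 35/1056 + 1/33 + 1/96 + 35/1056 = 113/1056
P(Y=0 | obs) = 35/1056 / 113/1056 = 35/113
P(Y=1 | obs) = 1/33 / 113/1056 = 32/113
P(Y=2 | obs) = 1/96 / 113/1056 = 11/113
P(Y=3 | obs) = 35/1056 / 113/1056 = 35/113

P(Y = 0 | obs) = 35/113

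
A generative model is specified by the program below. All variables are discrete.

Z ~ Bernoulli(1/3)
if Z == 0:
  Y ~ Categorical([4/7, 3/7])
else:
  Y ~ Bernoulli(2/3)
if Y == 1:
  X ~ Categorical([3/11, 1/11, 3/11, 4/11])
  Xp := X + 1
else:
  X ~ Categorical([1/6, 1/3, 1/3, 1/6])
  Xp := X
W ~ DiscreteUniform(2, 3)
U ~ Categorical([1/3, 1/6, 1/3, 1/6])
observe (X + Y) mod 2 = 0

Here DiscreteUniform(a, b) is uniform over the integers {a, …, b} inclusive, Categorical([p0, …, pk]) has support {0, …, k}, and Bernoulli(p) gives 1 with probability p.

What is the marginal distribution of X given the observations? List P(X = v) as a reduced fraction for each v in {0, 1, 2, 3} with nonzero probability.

P(X=0) = 341/1983, P(X=1) = 64/661, P(X=2) = 682/1983, P(X=3) = 256/661

Enumerate traces; 64 have nonzero weight after conditioning:
  (Z=0, Y=0, X=0, W=2, U=0) weight 2/189
  (Z=0, Y=0, X=0, W=2, U=1) weight 1/189
  (Z=0, Y=0, X=0, W=2, U=2) weight 2/189
  (Z=0, Y=0, X=0, W=2, U=3) weight 1/189
  (Z=0, Y=0, X=0, W=3, U=0) weight 2/189
  (Z=0, Y=0, X=0, W=3, U=1) weight 1/189
  (Z=0, Y=0, X=0, W=3, U=2) weight 2/189
  (Z=0, Y=0, X=0, W=3, U=3) weight 1/189
  (Z=0, Y=0, X=2, W=2, U=0) weight 4/189
  (Z=0, Y=1, X=1, W=2, U=0) weight 1/231
  … 54 more
Group by X:
  weight(X=0) = 31/378
  weight(X=1) = 32/693
  weight(X=2) = 31/189
  weight(X=3) = 128/693
Total weight = 31/378 + 32/693 + 31/189 + 128/693 = 661/1386
P(X=0 | obs) = 31/378 / 661/1386 = 341/1983
P(X=1 | obs) = 32/693 / 661/1386 = 64/661
P(X=2 | obs) = 31/189 / 661/1386 = 682/1983
P(X=3 | obs) = 128/693 / 661/1386 = 256/661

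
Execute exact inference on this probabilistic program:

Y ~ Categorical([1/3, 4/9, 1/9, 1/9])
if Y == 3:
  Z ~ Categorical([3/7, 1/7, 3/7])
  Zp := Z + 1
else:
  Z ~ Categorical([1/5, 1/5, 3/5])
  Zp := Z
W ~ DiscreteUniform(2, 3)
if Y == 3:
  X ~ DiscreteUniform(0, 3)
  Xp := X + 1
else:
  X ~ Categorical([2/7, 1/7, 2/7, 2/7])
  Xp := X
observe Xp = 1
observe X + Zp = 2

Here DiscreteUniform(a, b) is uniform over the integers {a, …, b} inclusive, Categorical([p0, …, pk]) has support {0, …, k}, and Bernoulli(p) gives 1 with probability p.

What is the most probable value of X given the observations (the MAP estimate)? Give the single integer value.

Enumerate traces; 8 have nonzero weight after conditioning:
  (Y=0, Z=1, W=2, X=1) weight 1/210
  (Y=0, Z=1, W=3, X=1) weight 1/210
  (Y=1, Z=1, W=2, X=1) weight 2/315
  (Y=1, Z=1, W=3, X=1) weight 2/315
  (Y=2, Z=1, W=2, X=1) weight 1/630
  (Y=2, Z=1, W=3, X=1) weight 1/630
  (Y=3, Z=1, W=2, X=0) weight 1/504
  (Y=3, Z=1, W=3, X=0) weight 1/504
Group by X:
  weight(X=0) = 1/252
  weight(X=1) = 8/315
Total weight = 1/252 + 8/315 = 37/1260
P(X=0 | obs) = 1/252 / 37/1260 = 5/37
P(X=1 | obs) = 8/315 / 37/1260 = 32/37
argmax = 1

argmax_v P(X = v | obs) = 1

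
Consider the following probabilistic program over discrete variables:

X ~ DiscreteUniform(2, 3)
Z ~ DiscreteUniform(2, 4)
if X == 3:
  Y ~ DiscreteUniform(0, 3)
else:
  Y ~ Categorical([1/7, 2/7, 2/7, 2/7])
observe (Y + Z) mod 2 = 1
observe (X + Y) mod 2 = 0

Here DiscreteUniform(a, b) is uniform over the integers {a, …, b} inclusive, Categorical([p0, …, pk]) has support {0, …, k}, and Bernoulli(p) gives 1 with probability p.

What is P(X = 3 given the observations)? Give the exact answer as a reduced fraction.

P(X = 3 | obs) = 7/10

Enumerate traces; 6 have nonzero weight after conditioning:
  (X=2, Z=3, Y=0) weight 1/42
  (X=2, Z=3, Y=2) weight 1/21
  (X=3, Z=2, Y=1) weight 1/24
  (X=3, Z=2, Y=3) weight 1/24
  (X=3, Z=4, Y=1) weight 1/24
  (X=3, Z=4, Y=3) weight 1/24
Group by X:
  weight(X=2) = 1/14
  weight(X=3) = 1/6
Total weight = 1/14 + 1/6 = 5/21
P(X=2 | obs) = 1/14 / 5/21 = 3/10
P(X=3 | obs) = 1/6 / 5/21 = 7/10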